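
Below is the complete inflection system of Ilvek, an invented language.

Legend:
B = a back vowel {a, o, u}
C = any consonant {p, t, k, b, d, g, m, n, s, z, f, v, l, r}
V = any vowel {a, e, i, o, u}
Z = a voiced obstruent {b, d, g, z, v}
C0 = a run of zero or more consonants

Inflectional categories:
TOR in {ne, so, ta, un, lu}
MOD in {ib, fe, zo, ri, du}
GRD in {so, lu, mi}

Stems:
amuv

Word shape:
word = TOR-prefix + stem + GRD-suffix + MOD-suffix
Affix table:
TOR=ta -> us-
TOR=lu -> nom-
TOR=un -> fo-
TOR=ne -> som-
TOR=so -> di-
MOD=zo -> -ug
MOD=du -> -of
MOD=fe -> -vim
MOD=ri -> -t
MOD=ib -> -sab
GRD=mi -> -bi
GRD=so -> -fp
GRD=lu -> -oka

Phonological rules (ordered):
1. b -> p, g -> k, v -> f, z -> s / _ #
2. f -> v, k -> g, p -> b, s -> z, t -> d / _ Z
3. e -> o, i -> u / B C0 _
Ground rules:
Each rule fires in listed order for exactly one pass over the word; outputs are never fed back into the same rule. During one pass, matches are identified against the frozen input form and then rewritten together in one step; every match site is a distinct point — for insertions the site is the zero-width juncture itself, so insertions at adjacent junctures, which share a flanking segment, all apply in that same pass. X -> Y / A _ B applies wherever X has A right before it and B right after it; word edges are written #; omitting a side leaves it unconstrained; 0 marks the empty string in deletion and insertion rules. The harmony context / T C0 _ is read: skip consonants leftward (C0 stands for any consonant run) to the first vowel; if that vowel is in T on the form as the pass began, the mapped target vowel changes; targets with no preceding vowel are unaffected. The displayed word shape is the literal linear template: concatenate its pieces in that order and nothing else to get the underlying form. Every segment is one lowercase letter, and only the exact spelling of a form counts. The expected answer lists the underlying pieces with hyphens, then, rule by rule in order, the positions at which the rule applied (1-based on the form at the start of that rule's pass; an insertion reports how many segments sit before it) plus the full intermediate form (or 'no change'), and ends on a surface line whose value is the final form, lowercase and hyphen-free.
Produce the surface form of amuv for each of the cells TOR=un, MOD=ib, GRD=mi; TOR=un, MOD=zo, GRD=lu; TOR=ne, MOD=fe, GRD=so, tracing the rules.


cell TOR=un, MOD=ib, GRD=mi:
underlying: fo-amuv-bi-sab
1. b -> p, g -> k, v -> f, z -> s / _ #: fires at position(s) 11: foamuvbisap
2. f -> v, k -> g, p -> b, s -> z, t -> d / _ Z: no change
3. e -> o, i -> u / B C0 _: fires at position(s) 8: foamuvbusap
surface: foamuvbusap

cell TOR=un, MOD=zo, GRD=lu:
underlying: fo-amuv-oka-ug
1. b -> p, g -> k, v -> f, z -> s / _ #: fires at position(s) 11: foamuvokauk
2. f -> v, k -> g, p -> b, s -> z, t -> d / _ Z: no change
3. e -> o, i -> u / B C0 _: no change
surface: foamuvokauk

cell TOR=ne, MOD=fe, GRD=so:
underlying: som-amuv-fp-vim
1. b -> p, g -> k, v -> f, z -> s / _ #: no change
2. f -> v, k -> g, p -> b, s -> z, t -> d / _ Z: fires at position(s) 9: somamuvfbvim
3. e -> o, i -> u / B C0 _: fires at position(s) 11: somamuvfbvum
surface: somamuvfbvum


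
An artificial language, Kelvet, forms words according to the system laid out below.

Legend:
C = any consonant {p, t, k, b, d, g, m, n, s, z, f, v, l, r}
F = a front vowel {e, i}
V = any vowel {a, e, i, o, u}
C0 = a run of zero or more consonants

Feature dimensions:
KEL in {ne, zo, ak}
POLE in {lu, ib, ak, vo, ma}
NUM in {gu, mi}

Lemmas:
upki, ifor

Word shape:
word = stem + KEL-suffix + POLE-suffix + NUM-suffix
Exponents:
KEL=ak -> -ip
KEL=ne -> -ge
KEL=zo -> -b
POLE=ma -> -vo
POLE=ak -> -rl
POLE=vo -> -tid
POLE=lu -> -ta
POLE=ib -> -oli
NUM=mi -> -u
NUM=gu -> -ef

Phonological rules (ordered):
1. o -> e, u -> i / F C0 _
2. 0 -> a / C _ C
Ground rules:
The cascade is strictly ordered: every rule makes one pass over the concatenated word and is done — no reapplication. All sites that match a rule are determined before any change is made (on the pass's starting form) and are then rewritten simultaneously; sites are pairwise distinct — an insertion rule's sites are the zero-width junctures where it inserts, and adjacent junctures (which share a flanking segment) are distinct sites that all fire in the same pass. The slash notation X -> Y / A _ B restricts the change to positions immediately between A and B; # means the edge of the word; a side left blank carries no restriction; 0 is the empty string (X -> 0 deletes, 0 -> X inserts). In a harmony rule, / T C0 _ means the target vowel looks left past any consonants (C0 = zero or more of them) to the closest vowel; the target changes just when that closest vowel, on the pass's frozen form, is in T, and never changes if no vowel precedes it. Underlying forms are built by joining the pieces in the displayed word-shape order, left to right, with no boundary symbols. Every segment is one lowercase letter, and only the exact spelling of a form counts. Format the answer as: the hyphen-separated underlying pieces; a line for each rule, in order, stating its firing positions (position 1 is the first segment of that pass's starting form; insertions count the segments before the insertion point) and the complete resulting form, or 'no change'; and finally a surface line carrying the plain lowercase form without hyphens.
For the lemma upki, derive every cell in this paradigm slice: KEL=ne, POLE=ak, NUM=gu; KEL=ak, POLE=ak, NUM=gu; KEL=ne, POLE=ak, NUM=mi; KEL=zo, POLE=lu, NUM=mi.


cell KEL=ne, POLE=ak, NUM=gu:
underlying: upki-ge-rl-ef
1. o -> e, u -> i / F C0 _: no change
2. 0 -> a / C _ C: inserts after position(s) 2, 7: upakigeralef
surface: upakigeralef

cell KEL=ak, POLE=ak, NUM=gu:
underlying: upki-ip-rl-ef
1. o -> e, u -> i / F C0 _: no change
2. 0 -> a / C _ C: inserts after position(s) 2, 6, 7: upakiiparalef
surface: upakiiparalef

cell KEL=ne, POLE=ak, NUM=mi:
underlying: upki-ge-rl-u
1. o -> e, u -> i / F C0 _: fires at position(s) 9: upkigerli
2. 0 -> a / C _ C: inserts after position(s) 2, 7: upakigerali
surface: upakigerali

cell KEL=zo, POLE=lu, NUM=mi:
underlying: upki-b-ta-u
1. o -> e, u -> i / F C0 _: no change
2. 0 -> a / C _ C: inserts after position(s) 2, 5: upakibatau
surface: upakibatau


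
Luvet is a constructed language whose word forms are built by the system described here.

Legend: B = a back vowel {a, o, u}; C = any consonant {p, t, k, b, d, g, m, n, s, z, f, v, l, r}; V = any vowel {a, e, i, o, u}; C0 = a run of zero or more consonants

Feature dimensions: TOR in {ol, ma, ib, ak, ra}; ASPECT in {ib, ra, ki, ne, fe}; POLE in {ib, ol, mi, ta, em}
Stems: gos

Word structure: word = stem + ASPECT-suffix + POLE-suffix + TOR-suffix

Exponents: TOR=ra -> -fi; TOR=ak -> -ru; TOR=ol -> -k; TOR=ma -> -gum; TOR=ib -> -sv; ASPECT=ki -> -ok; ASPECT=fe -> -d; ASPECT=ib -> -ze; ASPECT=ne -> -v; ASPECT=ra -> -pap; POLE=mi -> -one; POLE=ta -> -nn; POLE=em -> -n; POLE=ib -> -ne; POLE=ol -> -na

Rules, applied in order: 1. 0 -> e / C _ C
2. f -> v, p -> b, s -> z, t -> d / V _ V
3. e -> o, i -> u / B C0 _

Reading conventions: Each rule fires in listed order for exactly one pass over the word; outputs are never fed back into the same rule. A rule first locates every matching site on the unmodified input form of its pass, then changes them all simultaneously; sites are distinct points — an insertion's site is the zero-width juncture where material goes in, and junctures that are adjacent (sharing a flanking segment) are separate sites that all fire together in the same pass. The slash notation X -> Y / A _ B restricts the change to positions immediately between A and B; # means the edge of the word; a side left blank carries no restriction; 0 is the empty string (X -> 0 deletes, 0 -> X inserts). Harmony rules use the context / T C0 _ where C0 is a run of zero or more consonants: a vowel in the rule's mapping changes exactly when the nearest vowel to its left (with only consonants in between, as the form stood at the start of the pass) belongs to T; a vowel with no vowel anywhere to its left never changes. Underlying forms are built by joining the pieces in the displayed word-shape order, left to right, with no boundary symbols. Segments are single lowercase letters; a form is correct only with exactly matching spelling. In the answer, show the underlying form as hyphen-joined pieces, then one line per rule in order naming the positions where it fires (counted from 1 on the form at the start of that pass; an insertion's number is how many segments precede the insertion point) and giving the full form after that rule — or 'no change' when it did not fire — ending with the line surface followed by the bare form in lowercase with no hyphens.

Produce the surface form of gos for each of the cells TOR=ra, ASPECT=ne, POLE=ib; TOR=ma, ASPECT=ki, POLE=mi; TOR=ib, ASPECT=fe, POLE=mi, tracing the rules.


cell TOR=ra, ASPECT=ne, POLE=ib:
underlying: gos-v-ne-fi
1. 0 -> e / C _ C: inserts after position(s) 3, 4: gosevenefi
2. f -> v, p -> b, s -> z, t -> d / V _ V: fires at position(s) 3, 9: gozevenevi
3. e -> o, i -> u / B C0 _: fires at position(s) 4: gozovenevi
surface: gozovenevi

cell TOR=ma, ASPECT=ki, POLE=mi:
underlying: gos-ok-one-gum
1. 0 -> e / C _ C: no change
2. f -> v, p -> b, s -> z, t -> d / V _ V: fires at position(s) 3: gozokonegum
3. e -> o, i -> u / B C0 _: fires at position(s) 8: gozokonogum
surface: gozokonogum

cell TOR=ib, ASPECT=fe, POLE=mi:
underlying: gos-d-one-sv
1. 0 -> e / C _ C: inserts after position(s) 3, 8: gosedonesev
2. f -> v, p -> b, s -> z, t -> d / V _ V: fires at position(s) 3, 9: gozedonezev
3. e -> o, i -> u / B C0 _: fires at position(s) 4, 8: gozodonozev
surface: gozodonozev


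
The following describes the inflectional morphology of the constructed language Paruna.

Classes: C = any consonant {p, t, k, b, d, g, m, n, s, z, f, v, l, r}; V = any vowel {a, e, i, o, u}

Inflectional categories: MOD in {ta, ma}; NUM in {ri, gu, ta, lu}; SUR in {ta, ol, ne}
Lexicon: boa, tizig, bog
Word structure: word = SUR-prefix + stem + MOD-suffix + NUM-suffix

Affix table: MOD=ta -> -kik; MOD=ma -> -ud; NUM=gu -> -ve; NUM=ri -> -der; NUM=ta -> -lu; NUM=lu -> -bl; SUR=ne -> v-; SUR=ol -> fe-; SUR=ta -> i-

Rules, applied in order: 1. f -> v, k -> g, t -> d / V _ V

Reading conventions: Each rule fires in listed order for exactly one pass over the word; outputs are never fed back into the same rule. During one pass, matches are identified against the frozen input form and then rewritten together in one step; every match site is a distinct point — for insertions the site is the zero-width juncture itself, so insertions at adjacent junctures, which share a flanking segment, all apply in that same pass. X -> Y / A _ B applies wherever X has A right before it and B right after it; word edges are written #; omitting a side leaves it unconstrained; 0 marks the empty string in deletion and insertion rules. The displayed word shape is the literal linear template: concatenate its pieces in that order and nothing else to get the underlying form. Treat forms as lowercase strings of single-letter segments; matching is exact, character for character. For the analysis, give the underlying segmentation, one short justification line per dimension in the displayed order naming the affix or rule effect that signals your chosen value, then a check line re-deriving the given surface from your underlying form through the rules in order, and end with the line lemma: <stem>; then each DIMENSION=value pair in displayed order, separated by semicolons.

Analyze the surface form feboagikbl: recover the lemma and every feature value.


underlying: fe-boa-kik-bl
MOD=ta - signalled by the affix -kik
NUM=lu - signalled by the affix -bl
SUR=ol - signalled by the affix fe-
check: feboakikbl -> feboagikbl
lemma: boa; MOD=ta; NUM=lu; SUR=ol


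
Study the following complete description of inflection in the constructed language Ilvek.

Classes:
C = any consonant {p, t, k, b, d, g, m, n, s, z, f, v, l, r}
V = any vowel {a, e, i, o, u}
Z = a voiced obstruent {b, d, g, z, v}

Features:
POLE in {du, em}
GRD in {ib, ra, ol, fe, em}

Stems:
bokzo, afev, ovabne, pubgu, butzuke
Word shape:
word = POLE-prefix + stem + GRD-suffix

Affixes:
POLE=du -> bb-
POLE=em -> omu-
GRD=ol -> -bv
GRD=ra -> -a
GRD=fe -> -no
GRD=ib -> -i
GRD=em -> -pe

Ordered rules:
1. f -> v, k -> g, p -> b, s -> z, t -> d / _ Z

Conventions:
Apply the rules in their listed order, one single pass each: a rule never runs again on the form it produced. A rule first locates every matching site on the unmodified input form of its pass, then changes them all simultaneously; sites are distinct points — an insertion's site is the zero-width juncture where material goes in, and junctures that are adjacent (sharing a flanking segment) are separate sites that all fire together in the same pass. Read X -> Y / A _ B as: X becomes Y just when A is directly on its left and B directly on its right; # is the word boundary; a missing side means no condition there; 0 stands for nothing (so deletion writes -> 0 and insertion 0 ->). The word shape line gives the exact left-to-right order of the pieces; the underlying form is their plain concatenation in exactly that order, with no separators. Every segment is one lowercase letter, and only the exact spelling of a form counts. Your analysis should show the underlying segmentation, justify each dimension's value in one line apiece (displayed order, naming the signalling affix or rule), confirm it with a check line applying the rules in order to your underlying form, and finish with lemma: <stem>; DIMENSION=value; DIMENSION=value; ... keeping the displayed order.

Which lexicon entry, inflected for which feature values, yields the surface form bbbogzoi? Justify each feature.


underlying: bb-bokzo-i
POLE=du - signalled by the affix bb-
GRD=ib - signalled by the affix -i
check: bbbokzoi -> bbbogzoi
lemma: bokzo; POLE=du; GRD=ib


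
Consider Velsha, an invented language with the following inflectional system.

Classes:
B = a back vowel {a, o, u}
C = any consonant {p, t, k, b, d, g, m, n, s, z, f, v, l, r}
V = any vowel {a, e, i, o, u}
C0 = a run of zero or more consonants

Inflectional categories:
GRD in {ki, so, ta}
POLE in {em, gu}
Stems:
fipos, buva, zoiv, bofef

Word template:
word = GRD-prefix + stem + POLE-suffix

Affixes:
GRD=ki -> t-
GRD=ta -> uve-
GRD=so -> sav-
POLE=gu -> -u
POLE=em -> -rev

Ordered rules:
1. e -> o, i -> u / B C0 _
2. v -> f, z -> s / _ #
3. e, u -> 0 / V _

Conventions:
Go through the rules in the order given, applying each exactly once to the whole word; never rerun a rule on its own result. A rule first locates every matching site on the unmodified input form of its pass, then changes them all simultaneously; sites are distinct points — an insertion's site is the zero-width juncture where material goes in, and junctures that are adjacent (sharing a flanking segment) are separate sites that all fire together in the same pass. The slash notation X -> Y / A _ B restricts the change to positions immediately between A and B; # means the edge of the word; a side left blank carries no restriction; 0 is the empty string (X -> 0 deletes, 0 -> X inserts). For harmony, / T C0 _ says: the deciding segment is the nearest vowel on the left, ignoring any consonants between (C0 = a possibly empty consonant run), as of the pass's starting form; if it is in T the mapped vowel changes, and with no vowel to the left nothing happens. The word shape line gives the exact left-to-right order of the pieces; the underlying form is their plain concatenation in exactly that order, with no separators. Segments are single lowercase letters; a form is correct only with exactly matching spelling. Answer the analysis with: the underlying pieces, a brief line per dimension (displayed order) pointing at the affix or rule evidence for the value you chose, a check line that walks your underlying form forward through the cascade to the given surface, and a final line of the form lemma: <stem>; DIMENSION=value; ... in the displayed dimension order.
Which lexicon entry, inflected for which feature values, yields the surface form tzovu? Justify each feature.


underlying: t-zoiv-u
GRD=ki - signalled by the affix t-
POLE=gu - signalled by the affix -u
check: tzoivu -> tzouvu -> tzouvu -> tzovu
lemma: zoiv; GRD=ki; POLE=gu


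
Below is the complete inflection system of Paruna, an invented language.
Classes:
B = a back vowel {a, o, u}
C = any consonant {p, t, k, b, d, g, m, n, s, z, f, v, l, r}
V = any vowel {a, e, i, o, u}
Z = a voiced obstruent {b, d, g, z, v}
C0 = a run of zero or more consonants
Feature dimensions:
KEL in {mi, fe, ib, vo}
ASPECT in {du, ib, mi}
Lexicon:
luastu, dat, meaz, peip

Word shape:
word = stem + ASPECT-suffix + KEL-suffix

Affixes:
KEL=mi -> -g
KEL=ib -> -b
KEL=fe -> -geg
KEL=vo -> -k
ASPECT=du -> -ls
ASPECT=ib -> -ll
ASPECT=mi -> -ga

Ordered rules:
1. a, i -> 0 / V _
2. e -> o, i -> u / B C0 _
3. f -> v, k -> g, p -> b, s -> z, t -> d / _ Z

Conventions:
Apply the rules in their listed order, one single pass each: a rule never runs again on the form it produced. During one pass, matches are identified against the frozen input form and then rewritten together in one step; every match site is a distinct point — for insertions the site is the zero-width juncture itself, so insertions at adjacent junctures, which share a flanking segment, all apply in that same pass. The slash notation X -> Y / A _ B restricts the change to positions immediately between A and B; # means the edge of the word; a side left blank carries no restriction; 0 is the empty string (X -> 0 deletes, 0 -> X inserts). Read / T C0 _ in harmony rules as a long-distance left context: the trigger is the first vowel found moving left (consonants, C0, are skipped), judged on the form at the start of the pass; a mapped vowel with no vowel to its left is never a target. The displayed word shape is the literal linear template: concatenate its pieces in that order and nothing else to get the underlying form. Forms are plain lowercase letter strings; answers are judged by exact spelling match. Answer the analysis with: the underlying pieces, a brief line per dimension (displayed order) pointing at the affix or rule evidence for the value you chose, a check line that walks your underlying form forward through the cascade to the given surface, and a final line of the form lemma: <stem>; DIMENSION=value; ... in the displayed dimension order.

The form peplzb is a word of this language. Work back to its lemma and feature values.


underlying: peip-ls-b
KEL=ib - signalled by the affix -b
ASPECT=du - signalled by the affix -ls
check: peiplsb -> peplsb -> peplsb -> peplzb
lemma: peip; KEL=ib; ASPECT=du


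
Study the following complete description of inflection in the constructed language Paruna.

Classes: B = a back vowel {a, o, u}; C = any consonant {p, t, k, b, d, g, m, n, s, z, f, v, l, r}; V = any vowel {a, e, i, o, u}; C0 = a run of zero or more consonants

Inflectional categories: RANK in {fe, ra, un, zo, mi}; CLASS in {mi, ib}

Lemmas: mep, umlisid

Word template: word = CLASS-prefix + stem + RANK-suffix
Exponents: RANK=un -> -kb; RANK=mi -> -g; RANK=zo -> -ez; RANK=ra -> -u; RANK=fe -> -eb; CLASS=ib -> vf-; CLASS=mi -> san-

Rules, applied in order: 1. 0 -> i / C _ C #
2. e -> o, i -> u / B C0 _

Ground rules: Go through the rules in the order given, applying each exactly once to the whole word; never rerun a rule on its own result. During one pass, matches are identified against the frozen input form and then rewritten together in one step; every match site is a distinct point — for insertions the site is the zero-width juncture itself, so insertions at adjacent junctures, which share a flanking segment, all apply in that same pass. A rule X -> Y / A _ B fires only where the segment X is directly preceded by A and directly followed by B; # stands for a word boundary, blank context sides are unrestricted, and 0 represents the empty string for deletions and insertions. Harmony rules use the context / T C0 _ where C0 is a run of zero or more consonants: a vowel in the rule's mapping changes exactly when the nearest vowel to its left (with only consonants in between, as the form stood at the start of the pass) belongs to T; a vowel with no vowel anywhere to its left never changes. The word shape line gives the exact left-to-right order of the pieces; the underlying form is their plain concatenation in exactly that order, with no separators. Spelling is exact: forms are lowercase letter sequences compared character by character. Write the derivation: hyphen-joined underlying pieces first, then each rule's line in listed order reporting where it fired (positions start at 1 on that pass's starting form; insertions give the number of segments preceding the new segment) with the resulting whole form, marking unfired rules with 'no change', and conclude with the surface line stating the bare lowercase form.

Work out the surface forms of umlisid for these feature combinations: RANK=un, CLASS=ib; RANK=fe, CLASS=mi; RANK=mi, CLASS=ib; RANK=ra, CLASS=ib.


cell RANK=un, CLASS=ib:
underlying: vf-umlisid-kb
1. 0 -> i / C _ C #: inserts after position(s) 10: vfumlisidkib
2. e -> o, i -> u / B C0 _: fires at position(s) 6: vfumlusidkib
surface: vfumlusidkib

cell RANK=fe, CLASS=mi:
underlying: san-umlisid-eb
1. 0 -> i / C _ C #: no change
2. e -> o, i -> u / B C0 _: fires at position(s) 7: sanumlusideb
surface: sanumlusideb

cell RANK=mi, CLASS=ib:
underlying: vf-umlisid-g
1. 0 -> i / C _ C #: inserts after position(s) 9: vfumlisidig
2. e -> o, i -> u / B C0 _: fires at position(s) 6: vfumlusidig
surface: vfumlusidig

cell RANK=ra, CLASS=ib:
underlying: vf-umlisid-u
1. 0 -> i / C _ C #: no change
2. e -> o, i -> u / B C0 _: fires at position(s) 6: vfumlusidu
surface: vfumlusidu


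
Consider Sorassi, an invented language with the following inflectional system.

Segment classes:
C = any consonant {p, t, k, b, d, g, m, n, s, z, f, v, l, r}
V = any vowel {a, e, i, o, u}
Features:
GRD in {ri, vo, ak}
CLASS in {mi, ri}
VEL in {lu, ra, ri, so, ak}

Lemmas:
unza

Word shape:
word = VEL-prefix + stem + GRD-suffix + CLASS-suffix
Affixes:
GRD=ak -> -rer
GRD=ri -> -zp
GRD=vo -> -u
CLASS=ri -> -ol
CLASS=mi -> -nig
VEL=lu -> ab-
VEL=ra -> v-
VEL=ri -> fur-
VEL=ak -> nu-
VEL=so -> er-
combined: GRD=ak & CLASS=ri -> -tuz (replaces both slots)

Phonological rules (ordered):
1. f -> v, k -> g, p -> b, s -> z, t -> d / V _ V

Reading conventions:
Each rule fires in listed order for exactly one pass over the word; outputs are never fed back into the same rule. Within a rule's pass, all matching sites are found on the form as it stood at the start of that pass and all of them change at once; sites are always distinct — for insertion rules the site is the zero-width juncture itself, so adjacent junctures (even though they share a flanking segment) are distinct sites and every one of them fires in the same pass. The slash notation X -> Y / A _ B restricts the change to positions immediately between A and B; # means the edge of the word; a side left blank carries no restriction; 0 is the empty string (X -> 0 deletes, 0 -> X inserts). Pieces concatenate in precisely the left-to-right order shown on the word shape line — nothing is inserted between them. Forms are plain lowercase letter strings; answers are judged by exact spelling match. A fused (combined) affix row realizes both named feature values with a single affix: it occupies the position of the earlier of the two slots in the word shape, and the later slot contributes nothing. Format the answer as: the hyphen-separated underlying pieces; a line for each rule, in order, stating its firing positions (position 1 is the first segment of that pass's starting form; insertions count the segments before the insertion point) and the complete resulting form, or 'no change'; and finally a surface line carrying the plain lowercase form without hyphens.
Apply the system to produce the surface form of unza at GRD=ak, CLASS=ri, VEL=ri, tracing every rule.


underlying: fur-unza-tuz
1. f -> v, k -> g, p -> b, s -> z, t -> d / V _ V: fires at position(s) 8: furunzaduz
surface: furunzaduz


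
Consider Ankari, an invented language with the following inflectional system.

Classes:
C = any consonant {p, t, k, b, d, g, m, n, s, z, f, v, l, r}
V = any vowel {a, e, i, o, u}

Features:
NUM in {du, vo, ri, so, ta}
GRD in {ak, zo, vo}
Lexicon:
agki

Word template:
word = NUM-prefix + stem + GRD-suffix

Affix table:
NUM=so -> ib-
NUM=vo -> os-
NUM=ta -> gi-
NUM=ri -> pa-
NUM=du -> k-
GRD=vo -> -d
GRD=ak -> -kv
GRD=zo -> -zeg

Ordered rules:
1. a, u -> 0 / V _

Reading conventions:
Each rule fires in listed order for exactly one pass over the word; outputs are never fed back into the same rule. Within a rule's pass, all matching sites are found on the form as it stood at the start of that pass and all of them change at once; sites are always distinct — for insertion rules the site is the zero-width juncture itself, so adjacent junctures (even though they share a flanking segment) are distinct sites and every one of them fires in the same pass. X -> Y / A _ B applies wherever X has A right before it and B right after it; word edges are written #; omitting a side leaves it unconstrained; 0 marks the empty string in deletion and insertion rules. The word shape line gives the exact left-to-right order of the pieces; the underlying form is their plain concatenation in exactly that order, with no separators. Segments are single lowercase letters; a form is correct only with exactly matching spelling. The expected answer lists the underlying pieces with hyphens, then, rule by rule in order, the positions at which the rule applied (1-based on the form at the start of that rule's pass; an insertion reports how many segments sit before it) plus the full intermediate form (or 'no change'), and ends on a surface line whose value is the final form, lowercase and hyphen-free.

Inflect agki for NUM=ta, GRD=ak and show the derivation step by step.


underlying: gi-agki-kv
1. a, u -> 0 / V _: fires at position(s) 3: gigkikv
surface: gigkikv


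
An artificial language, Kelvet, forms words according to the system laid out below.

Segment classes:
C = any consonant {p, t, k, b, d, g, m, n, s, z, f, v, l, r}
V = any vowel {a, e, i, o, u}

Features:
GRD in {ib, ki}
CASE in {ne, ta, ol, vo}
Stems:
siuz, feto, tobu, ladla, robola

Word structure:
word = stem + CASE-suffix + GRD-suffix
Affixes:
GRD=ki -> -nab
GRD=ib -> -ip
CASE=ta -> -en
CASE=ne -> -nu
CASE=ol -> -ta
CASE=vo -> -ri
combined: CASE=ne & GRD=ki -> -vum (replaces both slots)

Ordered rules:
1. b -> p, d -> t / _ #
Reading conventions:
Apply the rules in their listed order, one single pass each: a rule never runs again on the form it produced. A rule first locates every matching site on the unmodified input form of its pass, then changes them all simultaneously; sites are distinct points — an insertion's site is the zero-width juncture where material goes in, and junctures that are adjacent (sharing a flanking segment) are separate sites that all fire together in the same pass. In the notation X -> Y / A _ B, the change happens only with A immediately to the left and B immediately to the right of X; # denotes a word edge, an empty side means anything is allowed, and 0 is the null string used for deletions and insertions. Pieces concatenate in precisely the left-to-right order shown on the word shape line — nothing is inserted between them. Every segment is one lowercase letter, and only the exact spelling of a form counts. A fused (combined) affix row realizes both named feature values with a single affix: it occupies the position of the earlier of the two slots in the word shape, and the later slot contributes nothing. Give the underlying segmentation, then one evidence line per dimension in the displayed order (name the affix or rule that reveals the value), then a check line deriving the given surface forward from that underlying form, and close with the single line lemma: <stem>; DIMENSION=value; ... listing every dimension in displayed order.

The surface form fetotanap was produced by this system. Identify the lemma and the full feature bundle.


underlying: feto-ta-nab
GRD=ki - signalled by the affix -nab
CASE=ol - signalled by the affix -ta
check: fetotanab -> fetotanap
lemma: feto; GRD=ki; CASE=ol


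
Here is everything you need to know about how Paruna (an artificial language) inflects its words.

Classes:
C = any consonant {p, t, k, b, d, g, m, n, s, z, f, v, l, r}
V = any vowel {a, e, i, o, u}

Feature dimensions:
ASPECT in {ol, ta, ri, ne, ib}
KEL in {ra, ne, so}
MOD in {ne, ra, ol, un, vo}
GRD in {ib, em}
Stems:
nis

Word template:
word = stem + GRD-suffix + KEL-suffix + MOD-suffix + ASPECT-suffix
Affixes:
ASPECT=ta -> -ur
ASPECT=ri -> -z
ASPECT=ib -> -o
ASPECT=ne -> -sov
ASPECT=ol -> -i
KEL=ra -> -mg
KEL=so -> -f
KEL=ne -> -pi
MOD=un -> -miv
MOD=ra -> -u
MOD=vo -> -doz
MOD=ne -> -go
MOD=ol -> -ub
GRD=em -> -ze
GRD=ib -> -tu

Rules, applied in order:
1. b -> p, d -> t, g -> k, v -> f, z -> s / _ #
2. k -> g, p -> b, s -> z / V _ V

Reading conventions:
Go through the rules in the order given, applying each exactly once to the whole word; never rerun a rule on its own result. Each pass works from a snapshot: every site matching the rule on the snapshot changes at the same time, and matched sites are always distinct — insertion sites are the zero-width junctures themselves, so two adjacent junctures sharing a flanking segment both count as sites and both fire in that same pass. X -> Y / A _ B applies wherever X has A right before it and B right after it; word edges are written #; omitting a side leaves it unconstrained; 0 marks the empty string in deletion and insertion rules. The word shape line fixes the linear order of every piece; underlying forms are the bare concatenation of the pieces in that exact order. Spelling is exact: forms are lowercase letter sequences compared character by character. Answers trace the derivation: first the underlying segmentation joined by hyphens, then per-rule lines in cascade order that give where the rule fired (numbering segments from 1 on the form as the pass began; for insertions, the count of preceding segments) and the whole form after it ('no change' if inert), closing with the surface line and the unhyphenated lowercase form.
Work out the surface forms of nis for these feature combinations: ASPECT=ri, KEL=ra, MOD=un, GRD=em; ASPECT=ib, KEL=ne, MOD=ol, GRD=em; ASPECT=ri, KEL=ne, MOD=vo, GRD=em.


cell ASPECT=ri, KEL=ra, MOD=un, GRD=em:
underlying: nis-ze-mg-miv-z
1. b -> p, d -> t, g -> k, v -> f, z -> s / _ #: fires at position(s) 11: niszemgmivs
2. k -> g, p -> b, s -> z / V _ V: no change
surface: niszemgmivs

cell ASPECT=ib, KEL=ne, MOD=ol, GRD=em:
underlying: nis-ze-pi-ub-o
1. b -> p, d -> t, g -> k, v -> f, z -> s / _ #: no change
2. k -> g, p -> b, s -> z / V _ V: fires at position(s) 6: niszebiubo
surface: niszebiubo

cell ASPECT=ri, KEL=ne, MOD=vo, GRD=em:
underlying: nis-ze-pi-doz-z
1. b -> p, d -> t, g -> k, v -> f, z -> s / _ #: fires at position(s) 11: niszepidozs
2. k -> g, p -> b, s -> z / V _ V: fires at position(s) 6: niszebidozs
surface: niszebidozs


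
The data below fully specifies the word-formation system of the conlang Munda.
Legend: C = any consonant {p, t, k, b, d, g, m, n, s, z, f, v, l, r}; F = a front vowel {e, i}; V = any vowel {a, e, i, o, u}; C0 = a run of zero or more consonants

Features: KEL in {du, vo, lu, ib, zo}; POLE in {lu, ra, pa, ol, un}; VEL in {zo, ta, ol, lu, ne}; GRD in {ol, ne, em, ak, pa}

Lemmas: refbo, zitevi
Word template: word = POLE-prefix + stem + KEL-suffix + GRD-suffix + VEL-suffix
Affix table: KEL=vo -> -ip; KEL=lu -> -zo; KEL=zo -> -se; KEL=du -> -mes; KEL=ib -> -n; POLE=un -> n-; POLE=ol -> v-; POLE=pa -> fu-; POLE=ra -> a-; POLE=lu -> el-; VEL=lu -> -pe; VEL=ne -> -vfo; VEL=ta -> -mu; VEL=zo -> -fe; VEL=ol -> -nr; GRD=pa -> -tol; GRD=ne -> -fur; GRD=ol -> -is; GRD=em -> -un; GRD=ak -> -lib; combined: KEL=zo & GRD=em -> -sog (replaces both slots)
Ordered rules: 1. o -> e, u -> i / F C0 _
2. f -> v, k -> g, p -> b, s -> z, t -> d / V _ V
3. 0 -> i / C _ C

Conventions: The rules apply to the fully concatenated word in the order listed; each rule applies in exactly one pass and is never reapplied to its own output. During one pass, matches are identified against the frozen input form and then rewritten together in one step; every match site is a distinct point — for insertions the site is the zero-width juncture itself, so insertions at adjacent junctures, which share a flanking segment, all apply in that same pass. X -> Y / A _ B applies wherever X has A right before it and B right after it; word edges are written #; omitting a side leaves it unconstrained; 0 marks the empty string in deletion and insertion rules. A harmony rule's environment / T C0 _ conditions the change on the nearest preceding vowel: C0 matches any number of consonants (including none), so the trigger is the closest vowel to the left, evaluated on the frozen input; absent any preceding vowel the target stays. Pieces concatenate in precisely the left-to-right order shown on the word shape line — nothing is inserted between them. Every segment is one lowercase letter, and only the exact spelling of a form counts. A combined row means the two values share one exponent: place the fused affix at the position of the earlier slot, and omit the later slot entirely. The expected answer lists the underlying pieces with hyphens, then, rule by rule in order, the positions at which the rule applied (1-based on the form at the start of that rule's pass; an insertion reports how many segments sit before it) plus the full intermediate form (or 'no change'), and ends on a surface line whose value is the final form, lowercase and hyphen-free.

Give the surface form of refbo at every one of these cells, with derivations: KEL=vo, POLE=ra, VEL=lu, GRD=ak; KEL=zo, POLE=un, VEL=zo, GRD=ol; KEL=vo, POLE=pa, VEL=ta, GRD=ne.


cell KEL=vo, POLE=ra, VEL=lu, GRD=ak:
underlying: a-refbo-ip-lib-pe
1. o -> e, u -> i / F C0 _: fires at position(s) 6: arefbeiplibpe
2. f -> v, k -> g, p -> b, s -> z, t -> d / V _ V: no change
3. 0 -> i / C _ C: inserts after position(s) 4, 8, 11: arefibeipilibipe
surface: arefibeipilibipe

cell KEL=zo, POLE=un, VEL=zo, GRD=ol:
underlying: n-refbo-se-is-fe
1. o -> e, u -> i / F C0 _: fires at position(s) 6: nrefbeseisfe
2. f -> v, k -> g, p -> b, s -> z, t -> d / V _ V: fires at position(s) 7: nrefbezeisfe
3. 0 -> i / C _ C: inserts after position(s) 1, 4, 10: nirefibezeisife
surface: nirefibezeisife

cell KEL=vo, POLE=pa, VEL=ta, GRD=ne:
underlying: fu-refbo-ip-fur-mu
1. o -> e, u -> i / F C0 _: fires at position(s) 7, 11: furefbeipfirmu
2. f -> v, k -> g, p -> b, s -> z, t -> d / V _ V: no change
3. 0 -> i / C _ C: inserts after position(s) 5, 9, 12: furefibeipifirimu
surface: furefibeipifirimu


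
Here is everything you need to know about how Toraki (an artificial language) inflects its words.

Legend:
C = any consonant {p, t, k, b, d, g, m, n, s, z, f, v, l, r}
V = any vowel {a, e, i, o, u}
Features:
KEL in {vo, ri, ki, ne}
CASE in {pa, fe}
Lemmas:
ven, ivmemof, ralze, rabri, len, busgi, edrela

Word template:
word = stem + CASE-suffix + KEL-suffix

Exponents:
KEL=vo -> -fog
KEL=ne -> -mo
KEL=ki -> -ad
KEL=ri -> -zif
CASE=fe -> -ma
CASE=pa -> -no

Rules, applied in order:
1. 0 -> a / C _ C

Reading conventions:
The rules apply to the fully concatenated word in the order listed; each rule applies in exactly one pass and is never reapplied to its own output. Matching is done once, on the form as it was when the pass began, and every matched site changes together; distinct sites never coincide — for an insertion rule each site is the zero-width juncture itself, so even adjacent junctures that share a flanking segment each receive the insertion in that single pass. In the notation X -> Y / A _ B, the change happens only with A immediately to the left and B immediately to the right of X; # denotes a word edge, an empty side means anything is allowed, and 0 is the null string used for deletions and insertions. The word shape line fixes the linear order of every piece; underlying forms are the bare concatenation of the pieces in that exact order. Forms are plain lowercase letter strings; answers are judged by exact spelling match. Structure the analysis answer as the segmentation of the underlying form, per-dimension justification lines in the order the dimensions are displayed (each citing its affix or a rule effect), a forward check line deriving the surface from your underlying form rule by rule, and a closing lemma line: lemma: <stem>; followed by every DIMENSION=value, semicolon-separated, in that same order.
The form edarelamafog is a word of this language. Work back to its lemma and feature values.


underlying: edrela-ma-fog
KEL=vo - signalled by the affix -fog
CASE=fe - signalled by the affix -ma
check: edrelamafog -> edarelamafog
lemma: edrela; KEL=vo; CASE=fe


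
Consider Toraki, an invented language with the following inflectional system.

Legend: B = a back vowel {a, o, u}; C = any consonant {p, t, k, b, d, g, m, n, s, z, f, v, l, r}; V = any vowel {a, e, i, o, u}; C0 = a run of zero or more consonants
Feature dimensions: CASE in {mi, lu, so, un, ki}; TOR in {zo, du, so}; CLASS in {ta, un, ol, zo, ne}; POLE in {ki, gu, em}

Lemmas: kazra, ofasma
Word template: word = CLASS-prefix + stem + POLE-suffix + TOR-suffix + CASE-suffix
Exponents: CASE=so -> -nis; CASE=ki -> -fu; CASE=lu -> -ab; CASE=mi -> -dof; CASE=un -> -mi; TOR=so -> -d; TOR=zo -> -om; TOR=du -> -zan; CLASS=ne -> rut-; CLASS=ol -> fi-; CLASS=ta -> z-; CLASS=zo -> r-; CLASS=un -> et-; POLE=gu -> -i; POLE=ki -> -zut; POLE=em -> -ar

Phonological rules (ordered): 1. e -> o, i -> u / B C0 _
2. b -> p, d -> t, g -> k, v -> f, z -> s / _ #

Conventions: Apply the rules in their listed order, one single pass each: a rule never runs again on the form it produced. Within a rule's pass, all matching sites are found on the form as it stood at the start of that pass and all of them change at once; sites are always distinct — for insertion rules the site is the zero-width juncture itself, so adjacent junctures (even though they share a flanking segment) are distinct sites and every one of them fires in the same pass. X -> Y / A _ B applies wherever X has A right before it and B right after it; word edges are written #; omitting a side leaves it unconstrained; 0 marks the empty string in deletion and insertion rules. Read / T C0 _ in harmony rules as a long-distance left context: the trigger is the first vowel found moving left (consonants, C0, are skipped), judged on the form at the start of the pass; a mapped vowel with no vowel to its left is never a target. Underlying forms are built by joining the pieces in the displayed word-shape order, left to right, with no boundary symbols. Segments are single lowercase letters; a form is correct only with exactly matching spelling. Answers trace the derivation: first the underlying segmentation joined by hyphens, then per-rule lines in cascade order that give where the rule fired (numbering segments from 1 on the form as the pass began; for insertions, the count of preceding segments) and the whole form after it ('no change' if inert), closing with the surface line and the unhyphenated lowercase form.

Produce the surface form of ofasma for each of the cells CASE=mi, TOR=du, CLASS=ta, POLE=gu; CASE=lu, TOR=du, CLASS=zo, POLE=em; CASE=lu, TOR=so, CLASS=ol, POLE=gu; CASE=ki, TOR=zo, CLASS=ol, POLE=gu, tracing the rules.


cell CASE=mi, TOR=du, CLASS=ta, POLE=gu:
underlying: z-ofasma-i-zan-dof
1. e -> o, i -> u / B C0 _: fires at position(s) 8: zofasmauzandof
2. b -> p, d -> t, g -> k, v -> f, z -> s / _ #: no change
surface: zofasmauzandof

cell CASE=lu, TOR=du, CLASS=zo, POLE=em:
underlying: r-ofasma-ar-zan-ab
1. e -> o, i -> u / B C0 _: no change
2. b -> p, d -> t, g -> k, v -> f, z -> s / _ #: fires at position(s) 14: rofasmaarzanap
surface: rofasmaarzanap

cell CASE=lu, TOR=so, CLASS=ol, POLE=gu:
underlying: fi-ofasma-i-d-ab
1. e -> o, i -> u / B C0 _: fires at position(s) 9: fiofasmaudab
2. b -> p, d -> t, g -> k, v -> f, z -> s / _ #: fires at position(s) 12: fiofasmaudap
surface: fiofasmaudap

cell CASE=ki, TOR=zo, CLASS=ol, POLE=gu:
underlying: fi-ofasma-i-om-fu
1. e -> o, i -> u / B C0 _: fires at position(s) 9: fiofasmauomfu
2. b -> p, d -> t, g -> k, v -> f, z -> s / _ #: no change
surface: fiofasmauomfu
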